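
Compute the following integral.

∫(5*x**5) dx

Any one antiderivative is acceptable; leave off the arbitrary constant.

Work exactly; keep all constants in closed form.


Answer: 5*x**6/6.


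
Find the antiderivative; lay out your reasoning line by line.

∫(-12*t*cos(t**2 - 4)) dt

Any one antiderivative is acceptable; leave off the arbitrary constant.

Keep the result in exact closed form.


Step 1. Substitute u = t**2 - 4, turning ∫(-12*t*cos(t**2 - 4)) dt into ∫(-6*cos(u)) du: now ∫(-6*cos(u)) du.
Step 2. Evaluate the standard form: now -6*sin(u).
Step 3. Substitute back u = t**2 - 4: now -6*sin(t**2 - 4).
Answer: -6*sin(t**2 - 4).


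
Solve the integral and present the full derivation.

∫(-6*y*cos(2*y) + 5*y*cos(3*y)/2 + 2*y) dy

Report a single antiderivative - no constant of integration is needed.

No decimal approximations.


Step 1. Rewrite: now ∫(2*y) dy + ∫(-6*y*cos(2*y)) dy + ∫(5*y*cos(3*y)/2) dy.
Step 2. Evaluate the standard form: now y**2 + ∫(-6*y*cos(2*y)) dy + ∫(5*y*cos(3*y)/2) dy.
Step 3. Integrate ∫(-6*y*cos(2*y)) dy by parts with u = y, dv = (-6*cos(2*y)) dy, so v = -3*sin(2*y): now y**2 - 3*y*sin(2*y) + ∫(5*y*cos(3*y)/2) dy + ∫(3*sin(2*y)) dy.
Step 4. Evaluate the standard form: now y**2 - 3*y*sin(2*y) - 3*cos(2*y)/2 + ∫(5*y*cos(3*y)/2) dy.
Step 5. Integrate ∫(5*y*cos(3*y)/2) dy by parts with u = y, dv = (5*cos(3*y)/2) dy, so v = 5*sin(3*y)/6: now y**2 - 3*y*sin(2*y) + 5*y*sin(3*y)/6 - 3*cos(2*y)/2 + ∫(-5*sin(3*y)/6) dy.
Step 6. Evaluate the standard form: now y**2 - 3*y*sin(2*y) + 5*y*sin(3*y)/6 - 3*cos(2*y)/2 + 5*cos(3*y)/18.
Answer: y**2 - 3*y*sin(2*y) + 5*y*sin(3*y)/6 - 3*cos(2*y)/2 + 5*cos(3*y)/18.


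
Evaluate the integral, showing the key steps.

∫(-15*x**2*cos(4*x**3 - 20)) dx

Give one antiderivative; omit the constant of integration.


Step 1. Substitute u = x**3 - 5, turning ∫(-15*x**2*cos(4*x**3 - 20)) dx into ∫(-5*cos(4*u)) du: now ∫(-5*cos(4*u)) du.
Step 2. Evaluate the standard form: now -5*sin(4*u)/4.
Step 3. Substitute back u = x**3 - 5: now -5*sin(4*x**3 - 20)/4.
Answer: -5*sin(4*x**3 - 20)/4.


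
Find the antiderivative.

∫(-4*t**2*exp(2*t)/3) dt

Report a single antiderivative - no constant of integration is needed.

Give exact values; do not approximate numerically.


Answer: -2*t**2*exp(2*t)/3 + 2*t*exp(2*t)/3 - exp(2*t)/3.


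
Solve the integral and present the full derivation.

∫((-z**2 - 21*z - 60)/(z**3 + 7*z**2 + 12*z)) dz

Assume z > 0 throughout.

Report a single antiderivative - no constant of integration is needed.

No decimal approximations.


Step 1. Decompose ∫((-z**2 - 21*z - 60)/(z**3 + 7*z**2 + 12*z)) dz by partial fractions, (-z**2 - 21*z - 60)/(z**3 + 7*z**2 + 12*z) = 2/(z + 4) + 2/(z + 3) - 5/z: now ∫(-5/z) dz + ∫(2/(z + 3)) dz + ∫(2/(z + 4)) dz.
Step 2. Evaluate the standard form [assuming z > -3]: now 2*log(z + 3) + ∫(-5/z) dz + ∫(2/(z + 4)) dz.
Step 3. Evaluate the standard form [assuming z > -4]: now 2*log(z + 3) + 2*log(z + 4) + ∫(-5/z) dz.
Step 4. Evaluate the standard form [assuming z > 0]: now -5*log(z) + 2*log(z + 3) + 2*log(z + 4).
Answer: -5*log(z) + 2*log(z + 3) + 2*log(z + 4).


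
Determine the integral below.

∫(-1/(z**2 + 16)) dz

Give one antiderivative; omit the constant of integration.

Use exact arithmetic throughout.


Answer: -atan(z/4)/4.


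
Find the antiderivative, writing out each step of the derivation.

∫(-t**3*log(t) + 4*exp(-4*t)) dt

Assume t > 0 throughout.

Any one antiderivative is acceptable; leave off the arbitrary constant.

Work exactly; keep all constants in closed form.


Step 1. Rewrite: now ∫(-t**3*log(t)) dt + ∫(4*exp(-4*t)) dt.
Step 2. Evaluate the standard form: now ∫(-t**3*log(t)) dt - exp(-4*t).
Step 3. Integrate ∫(-t**3*log(t)) dt by parts with u = log(t), dv = (-t**3) dt, so v = -t**4/4 [assuming t > 0]: now -t**4*log(t)/4 + ∫(t**3/4) dt - exp(-4*t).
Step 4. Evaluate the standard form: now -t**4*log(t)/4 + t**4/16 - exp(-4*t).
Answer: -t**4*log(t)/4 + t**4/16 - exp(-4*t).


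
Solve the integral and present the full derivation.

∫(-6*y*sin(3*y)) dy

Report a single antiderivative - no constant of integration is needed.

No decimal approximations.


Step 1. Integrate ∫(-6*y*sin(3*y)) dy by parts with u = y, dv = (-6*sin(3*y)) dy, so v = 2*cos(3*y): now 2*y*cos(3*y) + ∫(-2*cos(3*y)) dy.
Step 2. Evaluate the standard form: now 2*y*cos(3*y) - 2*sin(3*y)/3.
Answer: 2*y*cos(3*y) - 2*sin(3*y)/3.


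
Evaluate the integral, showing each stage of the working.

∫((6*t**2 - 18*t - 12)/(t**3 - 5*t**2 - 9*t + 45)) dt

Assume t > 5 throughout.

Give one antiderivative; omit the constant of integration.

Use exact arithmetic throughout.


Step 1. Decompose ∫((6*t**2 - 18*t - 12)/(t**3 - 5*t**2 - 9*t + 45)) dt by partial fractions, (6*t**2 - 18*t - 12)/(t**3 - 5*t**2 - 9*t + 45) = 2/(t + 3) + 1/(t - 3) + 3/(t - 5): now ∫(3/(t - 5)) dt + ∫(1/(t - 3)) dt + ∫(2/(t + 3)) dt.
Step 2. Evaluate the standard form [assuming t > -3]: now 2*log(t + 3) + ∫(3/(t - 5)) dt + ∫(1/(t - 3)) dt.
Step 3. Evaluate the standard form [assuming t > 5]: now 3*log(t - 5) + 2*log(t + 3) + ∫(1/(t - 3)) dt.
Step 4. Evaluate the standard form [assuming t > 3]: now 3*log(t - 5) + log(t - 3) + 2*log(t + 3).
Answer: 3*log(t - 5) + log(t - 3) + 2*log(t + 3).


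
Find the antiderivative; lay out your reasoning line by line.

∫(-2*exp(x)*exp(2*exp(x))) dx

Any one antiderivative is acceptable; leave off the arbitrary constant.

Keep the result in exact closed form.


Step 1. Substitute u = exp(x), turning ∫(-2*exp(x)*exp(2*exp(x))) dx into ∫(-2*exp(2*u)) du: now ∫(-2*exp(2*u)) du.
Step 2. Evaluate the standard form: now -exp(2*u).
Step 3. Substitute back u = exp(x): now -exp(2*exp(x)).
Answer: -exp(2*exp(x)).


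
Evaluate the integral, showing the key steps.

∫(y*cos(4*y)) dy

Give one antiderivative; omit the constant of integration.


Step 1. Integrate ∫(y*cos(4*y)) dy by parts with u = y, dv = (cos(4*y)) dy, so v = sin(4*y)/4: now y*sin(4*y)/4 + ∫(-sin(4*y)/4) dy.
Step 2. Evaluate the standard form: now y*sin(4*y)/4 + cos(4*y)/16.
Answer: y*sin(4*y)/4 + cos(4*y)/16.


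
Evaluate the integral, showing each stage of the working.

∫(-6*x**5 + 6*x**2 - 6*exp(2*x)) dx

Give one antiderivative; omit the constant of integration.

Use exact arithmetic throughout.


Step 1. Rewrite: now ∫(6*x**2) dx + ∫(-6*x**5) dx + ∫(-6*exp(2*x)) dx.
Step 2. Evaluate the standard form: now -x**6 + ∫(6*x**2) dx + ∫(-6*exp(2*x)) dx.
Step 3. Evaluate the standard form: now -x**6 - 3*exp(2*x) + ∫(6*x**2) dx.
Step 4. Evaluate the standard form: now -x**6 + 2*x**3 - 3*exp(2*x).
Answer: -x**6 + 2*x**3 - 3*exp(2*x).


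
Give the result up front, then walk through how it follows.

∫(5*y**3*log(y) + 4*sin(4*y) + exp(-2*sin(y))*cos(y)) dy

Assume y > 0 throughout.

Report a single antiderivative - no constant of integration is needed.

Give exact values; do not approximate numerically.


The answer is 5*y**4*log(y)/4 - 5*y**4/16 - cos(4*y) - exp(-2*sin(y))/2.
Step 1. Rewrite: now ∫(5*y**3*log(y)) dy + ∫(exp(-2*sin(y))*cos(y)) dy + ∫(4*sin(4*y)) dy.
Step 2. Evaluate the standard form: now -cos(4*y) + ∫(5*y**3*log(y)) dy + ∫(exp(-2*sin(y))*cos(y)) dy.
Step 3. Substitute u = sin(y), turning ∫(exp(-2*sin(y))*cos(y)) dy into ∫(exp(-2*u)) du: now -cos(4*y) + ∫(5*y**3*log(y)) dy + ∫(exp(-2*u)) du.
Step 4. Evaluate the standard form: now -cos(4*y) + ∫(5*y**3*log(y)) dy - exp(-2*u)/2.
Step 5. Substitute back u = sin(y): now -cos(4*y) + ∫(5*y**3*log(y)) dy - exp(-2*sin(y))/2.
Step 6. Integrate ∫(5*y**3*log(y)) dy by parts with u = log(y), dv = (5*y**3) dy, so v = 5*y**4/4 [assuming y > 0]: now 5*y**4*log(y)/4 - cos(4*y) + ∫(-5*y**3/4) dy - exp(-2*sin(y))/2.
Step 7. Evaluate the standard form: now 5*y**4*log(y)/4 - 5*y**4/16 - cos(4*y) - exp(-2*sin(y))/2.
Answer: 5*y**4*log(y)/4 - 5*y**4/16 - cos(4*y) - exp(-2*sin(y))/2.


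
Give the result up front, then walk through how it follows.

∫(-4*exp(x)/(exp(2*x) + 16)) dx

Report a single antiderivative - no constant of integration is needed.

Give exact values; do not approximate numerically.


The answer is -atan(exp(x)/4).
Step 1. Substitute u = exp(x), turning ∫(-4*exp(x)/(exp(2*x) + 16)) dx into ∫(-4/(u**2 + 16)) du: now ∫(-4/(u**2 + 16)) du.
Step 2. Evaluate the standard form: now -atan(u/4).
Step 3. Substitute back u = exp(x): now -atan(exp(x)/4).
Answer: -atan(exp(x)/4).


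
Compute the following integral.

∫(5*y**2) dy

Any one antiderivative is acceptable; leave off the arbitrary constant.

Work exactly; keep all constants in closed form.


Answer: 5*y**3/3.


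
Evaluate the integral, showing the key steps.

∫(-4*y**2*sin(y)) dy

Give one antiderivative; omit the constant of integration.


Step 1. Integrate ∫(-4*y**2*sin(y)) dy by parts with u = y**2, dv = (-4*sin(y)) dy, so v = 4*cos(y): now 4*y**2*cos(y) + ∫(-8*y*cos(y)) dy.
Step 2. Integrate ∫(-8*y*cos(y)) dy by parts with u = y, dv = (-8*cos(y)) dy, so v = -8*sin(y): now 4*y**2*cos(y) - 8*y*sin(y) + ∫(8*sin(y)) dy.
Step 3. Evaluate the standard form: now 4*y**2*cos(y) - 8*y*sin(y) - 8*cos(y).
Answer: 4*y**2*cos(y) - 8*y*sin(y) - 8*cos(y).


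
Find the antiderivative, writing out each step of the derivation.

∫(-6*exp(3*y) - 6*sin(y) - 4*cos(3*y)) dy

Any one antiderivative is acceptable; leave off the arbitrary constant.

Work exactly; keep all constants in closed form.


Step 1. Rewrite: now ∫(-6*exp(3*y)) dy + ∫(-6*sin(y)) dy + ∫(-4*cos(3*y)) dy.
Step 2. Evaluate the standard form: now -2*exp(3*y) + ∫(-6*sin(y)) dy + ∫(-4*cos(3*y)) dy.
Step 3. Evaluate the standard form: now -2*exp(3*y) + 6*cos(y) + ∫(-4*cos(3*y)) dy.
Step 4. Evaluate the standard form: now -2*exp(3*y) - 4*sin(3*y)/3 + 6*cos(y).
Answer: -2*exp(3*y) - 4*sin(3*y)/3 + 6*cos(y).


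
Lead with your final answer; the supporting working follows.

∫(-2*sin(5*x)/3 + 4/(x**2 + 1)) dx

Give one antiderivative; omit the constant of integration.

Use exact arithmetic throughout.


The answer is 2*cos(5*x)/15 + 4*atan(x).
Step 1. Rewrite: now ∫(4/(x**2 + 1)) dx + ∫(-2*sin(5*x)/3) dx.
Step 2. Evaluate the standard form: now 4*atan(x) + ∫(-2*sin(5*x)/3) dx.
Step 3. Evaluate the standard form: now 2*cos(5*x)/15 + 4*atan(x).
Answer: 2*cos(5*x)/15 + 4*atan(x).


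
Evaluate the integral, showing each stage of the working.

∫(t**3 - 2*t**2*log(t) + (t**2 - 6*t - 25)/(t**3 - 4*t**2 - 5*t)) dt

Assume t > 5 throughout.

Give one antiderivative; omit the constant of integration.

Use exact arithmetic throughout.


Step 1. Rewrite: now ∫(t**3) dt + ∫(-2*t**2*log(t)) dt + ∫((t**2 - 6*t - 25)/(t**3 - 4*t**2 - 5*t)) dt.
Step 2. Decompose ∫((t**2 - 6*t - 25)/(t**3 - 4*t**2 - 5*t)) dt by partial fractions, (t**2 - 6*t - 25)/(t**3 - 4*t**2 - 5*t) = -3/(t + 1) - 1/(t - 5) + 5/t: now ∫(5/t) dt + ∫(t**3) dt + ∫(-2*t**2*log(t)) dt + ∫(-1/(t - 5)) dt + ∫(-3/(t + 1)) dt.
Step 3. Evaluate the standard form [assuming t > 0]: now 5*log(t) + ∫(t**3) dt + ∫(-2*t**2*log(t)) dt + ∫(-1/(t - 5)) dt + ∫(-3/(t + 1)) dt.
Step 4. Evaluate the standard form [assuming t > -1]: now 5*log(t) - 3*log(t + 1) + ∫(t**3) dt + ∫(-2*t**2*log(t)) dt + ∫(-1/(t - 5)) dt.
Step 5. Evaluate the standard form [assuming t > 5]: now 5*log(t) - log(t - 5) - 3*log(t + 1) + ∫(t**3) dt + ∫(-2*t**2*log(t)) dt.
Step 6. Integrate ∫(-2*t**2*log(t)) dt by parts with u = log(t), dv = (-2*t**2) dt, so v = -2*t**3/3 [assuming t > 0]: now -2*t**3*log(t)/3 + 5*log(t) - log(t - 5) - 3*log(t + 1) + ∫(2*t**2/3) dt + ∫(t**3) dt.
Step 7. Evaluate the standard form: now -2*t**3*log(t)/3 + 2*t**3/9 + 5*log(t) - log(t - 5) - 3*log(t + 1) + ∫(t**3) dt.
Step 8. Evaluate the standard form: now t**4/4 - 2*t**3*log(t)/3 + 2*t**3/9 + 5*log(t) - log(t - 5) - 3*log(t + 1).
Answer: t**4/4 - 2*t**3*log(t)/3 + 2*t**3/9 + 5*log(t) - log(t - 5) - 3*log(t + 1).


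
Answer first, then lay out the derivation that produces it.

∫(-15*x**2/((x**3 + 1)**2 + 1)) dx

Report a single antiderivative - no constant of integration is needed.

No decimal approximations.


The answer is -5*atan(x**3 + 1).
Step 1. Substitute u = x**3 + 1, turning ∫(-15*x**2/((x**3 + 1)**2 + 1)) dx into ∫(-5/(u**2 + 1)) du: now ∫(-5/(u**2 + 1)) du.
Step 2. Evaluate the standard form: now -5*atan(u).
Step 3. Substitute back u = x**3 + 1: now -5*atan(x**3 + 1).
Answer: -5*atan(x**3 + 1).


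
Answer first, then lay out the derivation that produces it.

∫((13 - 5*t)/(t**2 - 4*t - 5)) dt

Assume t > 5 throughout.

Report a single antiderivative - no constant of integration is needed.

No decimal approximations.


The answer is -2*log(t - 5) - 3*log(t + 1).
Step 1. Decompose ∫((13 - 5*t)/(t**2 - 4*t - 5)) dt by partial fractions, (13 - 5*t)/(t**2 - 4*t - 5) = -3/(t + 1) - 2/(t - 5): now ∫(-2/(t - 5)) dt + ∫(-3/(t + 1)) dt.
Step 2. Evaluate the standard form [assuming t > -1]: now -3*log(t + 1) + ∫(-2/(t - 5)) dt.
Step 3. Evaluate the standard form [assuming t > 5]: now -2*log(t - 5) - 3*log(t + 1).
Answer: -2*log(t - 5) - 3*log(t + 1).


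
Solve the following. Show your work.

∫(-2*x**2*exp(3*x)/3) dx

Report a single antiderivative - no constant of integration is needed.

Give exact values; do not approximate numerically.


Step 1. Integrate ∫(-2*x**2*exp(3*x)/3) dx by parts with u = x**2, dv = (-2*exp(3*x)/3) dx, so v = -2*exp(3*x)/9: now -2*x**2*exp(3*x)/9 + ∫(4*x*exp(3*x)/9) dx.
Step 2. Integrate ∫(4*x*exp(3*x)/9) dx by parts with u = x, dv = (4*exp(3*x)/9) dx, so v = 4*exp(3*x)/27: now -2*x**2*exp(3*x)/9 + 4*x*exp(3*x)/27 + ∫(-4*exp(3*x)/27) dx.
Step 3. Evaluate the standard form: now -2*x**2*exp(3*x)/9 + 4*x*exp(3*x)/27 - 4*exp(3*x)/81.
Answer: -2*x**2*exp(3*x)/9 + 4*x*exp(3*x)/27 - 4*exp(3*x)/81.


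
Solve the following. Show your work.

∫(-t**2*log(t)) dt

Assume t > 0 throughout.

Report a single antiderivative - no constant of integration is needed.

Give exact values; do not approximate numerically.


Step 1. Integrate ∫(-t**2*log(t)) dt by parts with u = log(t), dv = (-t**2) dt, so v = -t**3/3 [assuming t > 0]: now -t**3*log(t)/3 + ∫(t**2/3) dt.
Step 2. Evaluate the standard form: now -t**3*log(t)/3 + t**3/9.
Answer: -t**3*log(t)/3 + t**3/9.


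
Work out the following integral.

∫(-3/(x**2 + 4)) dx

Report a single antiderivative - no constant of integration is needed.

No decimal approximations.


Answer: -3*atan(x/2)/2.


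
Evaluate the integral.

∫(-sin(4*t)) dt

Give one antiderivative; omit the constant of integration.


Answer: cos(4*t)/4.


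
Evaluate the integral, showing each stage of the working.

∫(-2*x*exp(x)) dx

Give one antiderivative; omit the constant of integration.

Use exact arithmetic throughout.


Step 1. Integrate ∫(-2*x*exp(x)) dx by parts with u = x, dv = (-2*exp(x)) dx, so v = -2*exp(x): now -2*x*exp(x) + ∫(2*exp(x)) dx.
Step 2. Evaluate the standard form: now -2*x*exp(x) + 2*exp(x).
Answer: -2*x*exp(x) + 2*exp(x).


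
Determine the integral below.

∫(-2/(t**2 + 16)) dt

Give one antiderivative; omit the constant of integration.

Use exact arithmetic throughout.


Answer: -atan(t/4)/2.


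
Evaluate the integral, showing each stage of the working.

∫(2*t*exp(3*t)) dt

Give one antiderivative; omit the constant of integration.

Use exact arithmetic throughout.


Step 1. Integrate ∫(2*t*exp(3*t)) dt by parts with u = t, dv = (2*exp(3*t)) dt, so v = 2*exp(3*t)/3: now 2*t*exp(3*t)/3 + ∫(-2*exp(3*t)/3) dt.
Step 2. Evaluate the standard form: now 2*t*exp(3*t)/3 - 2*exp(3*t)/9.
Answer: 2*t*exp(3*t)/3 - 2*exp(3*t)/9.


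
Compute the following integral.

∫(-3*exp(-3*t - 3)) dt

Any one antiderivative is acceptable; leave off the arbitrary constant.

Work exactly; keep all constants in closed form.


Answer: exp(-3*t - 3).


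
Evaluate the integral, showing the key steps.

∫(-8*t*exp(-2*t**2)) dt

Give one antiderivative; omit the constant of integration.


Step 1. Substitute u = t**2, turning ∫(-8*t*exp(-2*t**2)) dt into ∫(-4*exp(-2*u)) du: now ∫(-4*exp(-2*u)) du.
Step 2. Evaluate the standard form: now 2*exp(-2*u).
Step 3. Substitute back u = t**2: now 2*exp(-2*t**2).
Answer: 2*exp(-2*t**2).


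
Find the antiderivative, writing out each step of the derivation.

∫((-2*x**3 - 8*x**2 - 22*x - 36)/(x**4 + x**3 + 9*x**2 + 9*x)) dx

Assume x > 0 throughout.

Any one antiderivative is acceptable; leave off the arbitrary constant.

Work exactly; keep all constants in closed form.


Step 1. Decompose ∫((-2*x**3 - 8*x**2 - 22*x - 36)/(x**4 + x**3 + 9*x**2 + 9*x)) dx by partial fractions, (-2*x**3 - 8*x**2 - 22*x - 36)/(x**4 + x**3 + 9*x**2 + 9*x) = -4/(x**2 + 9) + 2/(x + 1) - 4/x: now ∫(-4/x) dx + ∫(2/(x + 1)) dx + ∫(-4/(x**2 + 9)) dx.
Step 2. Evaluate the standard form [assuming x > -1]: now 2*log(x + 1) + ∫(-4/x) dx + ∫(-4/(x**2 + 9)) dx.
Step 3. Evaluate the standard form [assuming x > 0]: now -4*log(x) + 2*log(x + 1) + ∫(-4/(x**2 + 9)) dx.
Step 4. Evaluate the standard form: now -4*log(x) + 2*log(x + 1) - 4*atan(x/3)/3.
Answer: -4*log(x) + 2*log(x + 1) - 4*atan(x/3)/3.


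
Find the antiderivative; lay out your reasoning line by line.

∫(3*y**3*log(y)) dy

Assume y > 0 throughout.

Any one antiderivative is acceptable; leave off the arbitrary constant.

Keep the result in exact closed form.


Step 1. Integrate ∫(3*y**3*log(y)) dy by parts with u = log(y), dv = (3*y**3) dy, so v = 3*y**4/4 [assuming y > 0]: now 3*y**4*log(y)/4 + ∫(-3*y**3/4) dy.
Step 2. Evaluate the standard form: now 3*y**4*log(y)/4 - 3*y**4/16.
Answer: 3*y**4*log(y)/4 - 3*y**4/16.


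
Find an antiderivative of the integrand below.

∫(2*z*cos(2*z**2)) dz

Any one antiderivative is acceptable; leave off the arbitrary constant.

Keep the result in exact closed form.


Answer: sin(2*z**2)/2.


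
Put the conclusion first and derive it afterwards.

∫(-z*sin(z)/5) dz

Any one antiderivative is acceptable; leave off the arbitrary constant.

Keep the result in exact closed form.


The answer is z*cos(z)/5 - sin(z)/5.
Step 1. Integrate ∫(-z*sin(z)/5) dz by parts with u = z, dv = (-sin(z)/5) dz, so v = cos(z)/5: now z*cos(z)/5 + ∫(-cos(z)/5) dz.
Step 2. Evaluate the standard form: now z*cos(z)/5 - sin(z)/5.
Answer: z*cos(z)/5 - sin(z)/5.


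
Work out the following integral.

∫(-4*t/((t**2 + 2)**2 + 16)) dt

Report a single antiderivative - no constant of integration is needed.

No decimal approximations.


Answer: -atan(t**2/4 + 1/2)/2.


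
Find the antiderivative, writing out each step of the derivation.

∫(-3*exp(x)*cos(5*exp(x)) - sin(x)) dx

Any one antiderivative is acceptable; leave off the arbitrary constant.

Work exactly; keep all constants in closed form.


Step 1. Rewrite: now ∫(-3*exp(x)*cos(5*exp(x))) dx + ∫(-sin(x)) dx.
Step 2. Evaluate the standard form: now cos(x) + ∫(-3*exp(x)*cos(5*exp(x))) dx.
Step 3. Substitute u = exp(x), turning ∫(-3*exp(x)*cos(5*exp(x))) dx into ∫(-3*cos(5*u)) du: now cos(x) + ∫(-3*cos(5*u)) du.
Step 4. Evaluate the standard form: now -3*sin(5*u)/5 + cos(x).
Step 5. Substitute back u = exp(x): now -3*sin(5*exp(x))/5 + cos(x).
Answer: -3*sin(5*exp(x))/5 + cos(x).


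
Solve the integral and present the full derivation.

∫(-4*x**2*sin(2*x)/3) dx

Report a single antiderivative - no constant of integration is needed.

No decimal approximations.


Step 1. Integrate ∫(-4*x**2*sin(2*x)/3) dx by parts with u = x**2, dv = (-4*sin(2*x)/3) dx, so v = 2*cos(2*x)/3: now 2*x**2*cos(2*x)/3 + ∫(-4*x*cos(2*x)/3) dx.
Step 2. Integrate ∫(-4*x*cos(2*x)/3) dx by parts with u = x, dv = (-4*cos(2*x)/3) dx, so v = -2*sin(2*x)/3: now 2*x**2*cos(2*x)/3 - 2*x*sin(2*x)/3 + ∫(2*sin(2*x)/3) dx.
Step 3. Evaluate the standard form: now 2*x**2*cos(2*x)/3 - 2*x*sin(2*x)/3 - cos(2*x)/3.
Answer: 2*x**2*cos(2*x)/3 - 2*x*sin(2*x)/3 - cos(2*x)/3.


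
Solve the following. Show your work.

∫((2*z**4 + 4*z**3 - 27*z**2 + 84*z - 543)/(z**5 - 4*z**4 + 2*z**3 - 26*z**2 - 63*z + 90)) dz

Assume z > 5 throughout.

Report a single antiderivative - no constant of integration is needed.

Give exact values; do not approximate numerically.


Step 1. Decompose ∫((2*z**4 + 4*z**3 - 27*z**2 + 84*z - 543)/(z**5 - 4*z**4 + 2*z**3 - 26*z**2 - 63*z + 90)) dz by partial fractions, (2*z**4 + 4*z**3 - 27*z**2 + 84*z - 543)/(z**5 - 4*z**4 + 2*z**3 - 26*z**2 - 63*z + 90) = -3/(z**2 + 9) - 3/(z + 2) + 4/(z - 1) + 1/(z - 5): now ∫(1/(z - 5)) dz + ∫(4/(z - 1)) dz + ∫(-3/(z + 2)) dz + ∫(-3/(z**2 + 9)) dz.
Step 2. Evaluate the standard form [assuming z > 1]: now 4*log(z - 1) + ∫(1/(z - 5)) dz + ∫(-3/(z + 2)) dz + ∫(-3/(z**2 + 9)) dz.
Step 3. Evaluate the standard form [assuming z > 5]: now log(z - 5) + 4*log(z - 1) + ∫(-3/(z + 2)) dz + ∫(-3/(z**2 + 9)) dz.
Step 4. Evaluate the standard form [assuming z > -2]: now log(z - 5) + 4*log(z - 1) - 3*log(z + 2) + ∫(-3/(z**2 + 9)) dz.
Step 5. Evaluate the standard form: now log(z - 5) + 4*log(z - 1) - 3*log(z + 2) - atan(z/3).
Answer: log(z - 5) + 4*log(z - 1) - 3*log(z + 2) - atan(z/3).


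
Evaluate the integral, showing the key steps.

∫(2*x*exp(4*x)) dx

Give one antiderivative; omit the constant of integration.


Step 1. Integrate ∫(2*x*exp(4*x)) dx by parts with u = x, dv = (2*exp(4*x)) dx, so v = exp(4*x)/2: now x*exp(4*x)/2 + ∫(-exp(4*x)/2) dx.
Step 2. Evaluate the standard form: now x*exp(4*x)/2 - exp(4*x)/8.
Answer: x*exp(4*x)/2 - exp(4*x)/8.


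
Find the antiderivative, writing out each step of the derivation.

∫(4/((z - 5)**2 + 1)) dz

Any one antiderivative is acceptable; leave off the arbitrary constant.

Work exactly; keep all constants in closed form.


Step 1. Substitute u = z - 5, turning ∫(4/((z - 5)**2 + 1)) dz into ∫(4/(u**2 + 1)) du: now ∫(4/(u**2 + 1)) du.
Step 2. Evaluate the standard form: now 4*atan(u).
Step 3. Substitute back u = z - 5: now 4*atan(z - 5).
Answer: 4*atan(z - 5).


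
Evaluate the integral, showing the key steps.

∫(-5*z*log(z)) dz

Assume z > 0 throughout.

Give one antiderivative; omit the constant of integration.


Step 1. Integrate ∫(-5*z*log(z)) dz by parts with u = log(z), dv = (-5*z) dz, so v = -5*z**2/2 [assuming z > 0]: now -5*z**2*log(z)/2 + ∫(5*z/2) dz.
Step 2. Evaluate the standard form: now -5*z**2*log(z)/2 + 5*z**2/4.
Answer: -5*z**2*log(z)/2 + 5*z**2/4.


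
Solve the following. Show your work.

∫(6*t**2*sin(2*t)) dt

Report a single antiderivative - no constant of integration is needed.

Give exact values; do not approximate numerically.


Step 1. Integrate ∫(6*t**2*sin(2*t)) dt by parts with u = t**2, dv = (6*sin(2*t)) dt, so v = -3*cos(2*t): now -3*t**2*cos(2*t) + ∫(6*t*cos(2*t)) dt.
Step 2. Integrate ∫(6*t*cos(2*t)) dt by parts with u = t, dv = (6*cos(2*t)) dt, so v = 3*sin(2*t): now -3*t**2*cos(2*t) + 3*t*sin(2*t) + ∫(-3*sin(2*t)) dt.
Step 3. Evaluate the standard form: now -3*t**2*cos(2*t) + 3*t*sin(2*t) + 3*cos(2*t)/2.
Answer: -3*t**2*cos(2*t) + 3*t*sin(2*t) + 3*cos(2*t)/2.


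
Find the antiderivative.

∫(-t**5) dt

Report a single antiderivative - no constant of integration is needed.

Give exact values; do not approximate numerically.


Answer: -t**6/6.


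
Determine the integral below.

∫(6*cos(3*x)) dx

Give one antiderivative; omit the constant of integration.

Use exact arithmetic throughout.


Answer: 2*sin(3*x).


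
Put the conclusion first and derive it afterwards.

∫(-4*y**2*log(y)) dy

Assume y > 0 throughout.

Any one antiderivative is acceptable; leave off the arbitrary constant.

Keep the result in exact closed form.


The answer is -4*y**3*log(y)/3 + 4*y**3/9.
Step 1. Integrate ∫(-4*y**2*log(y)) dy by parts with u = log(y), dv = (-4*y**2) dy, so v = -4*y**3/3 [assuming y > 0]: now -4*y**3*log(y)/3 + ∫(4*y**2/3) dy.
Step 2. Evaluate the standard form: now -4*y**3*log(y)/3 + 4*y**3/9.
Answer: -4*y**3*log(y)/3 + 4*y**3/9.


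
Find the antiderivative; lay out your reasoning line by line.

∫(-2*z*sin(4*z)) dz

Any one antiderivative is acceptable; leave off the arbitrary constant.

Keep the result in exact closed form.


Step 1. Integrate ∫(-2*z*sin(4*z)) dz by parts with u = z, dv = (-2*sin(4*z)) dz, so v = cos(4*z)/2: now z*cos(4*z)/2 + ∫(-cos(4*z)/2) dz.
Step 2. Evaluate the standard form: now z*cos(4*z)/2 - sin(4*z)/8.
Answer: z*cos(4*z)/2 - sin(4*z)/8.


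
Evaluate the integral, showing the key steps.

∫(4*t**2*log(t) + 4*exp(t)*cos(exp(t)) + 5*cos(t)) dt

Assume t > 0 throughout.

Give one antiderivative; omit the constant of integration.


Step 1. Rewrite: now ∫(4*t**2*log(t)) dt + ∫(4*exp(t)*cos(exp(t))) dt + ∫(5*cos(t)) dt.
Step 2. Evaluate the standard form: now 5*sin(t) + ∫(4*t**2*log(t)) dt + ∫(4*exp(t)*cos(exp(t))) dt.
Step 3. Substitute u = exp(t), turning ∫(4*exp(t)*cos(exp(t))) dt into ∫(4*cos(u)) du: now 5*sin(t) + ∫(4*t**2*log(t)) dt + ∫(4*cos(u)) du.
Step 4. Evaluate the standard form: now 5*sin(t) + 4*sin(u) + ∫(4*t**2*log(t)) dt.
Step 5. Substitute back u = exp(t): now 5*sin(t) + 4*sin(exp(t)) + ∫(4*t**2*log(t)) dt.
Step 6. Integrate ∫(4*t**2*log(t)) dt by parts with u = log(t), dv = (4*t**2) dt, so v = 4*t**3/3 [assuming t > 0]: now 4*t**3*log(t)/3 + 5*sin(t) + 4*sin(exp(t)) + ∫(-4*t**2/3) dt.
Step 7. Evaluate the standard form: now 4*t**3*log(t)/3 - 4*t**3/9 + 5*sin(t) + 4*sin(exp(t)).
Answer: 4*t**3*log(t)/3 - 4*t**3/9 + 5*sin(t) + 4*sin(exp(t)).


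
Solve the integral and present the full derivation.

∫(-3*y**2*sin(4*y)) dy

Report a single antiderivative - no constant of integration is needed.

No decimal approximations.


Step 1. Integrate ∫(-3*y**2*sin(4*y)) dy by parts with u = y**2, dv = (-3*sin(4*y)) dy, so v = 3*cos(4*y)/4: now 3*y**2*cos(4*y)/4 + ∫(-3*y*cos(4*y)/2) dy.
Step 2. Integrate ∫(-3*y*cos(4*y)/2) dy by parts with u = y, dv = (-3*cos(4*y)/2) dy, so v = -3*sin(4*y)/8: now 3*y**2*cos(4*y)/4 - 3*y*sin(4*y)/8 + ∫(3*sin(4*y)/8) dy.
Step 3. Evaluate the standard form: now 3*y**2*cos(4*y)/4 - 3*y*sin(4*y)/8 - 3*cos(4*y)/32.
Answer: 3*y**2*cos(4*y)/4 - 3*y*sin(4*y)/8 - 3*cos(4*y)/32.


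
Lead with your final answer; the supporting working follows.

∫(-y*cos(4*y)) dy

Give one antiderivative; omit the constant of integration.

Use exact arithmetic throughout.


The answer is -y*sin(4*y)/4 - cos(4*y)/16.
Step 1. Integrate ∫(-y*cos(4*y)) dy by parts with u = y, dv = (-cos(4*y)) dy, so v = -sin(4*y)/4: now -y*sin(4*y)/4 + ∫(sin(4*y)/4) dy.
Step 2. Evaluate the standard form: now -y*sin(4*y)/4 - cos(4*y)/16.
Answer: -y*sin(4*y)/4 - cos(4*y)/16.


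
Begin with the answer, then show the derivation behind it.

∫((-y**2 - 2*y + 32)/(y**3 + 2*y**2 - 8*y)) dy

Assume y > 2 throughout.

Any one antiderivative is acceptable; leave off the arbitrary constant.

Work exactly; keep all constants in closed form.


The answer is -4*log(y) + 2*log(y - 2) + log(y + 4).
Step 1. Decompose ∫((-y**2 - 2*y + 32)/(y**3 + 2*y**2 - 8*y)) dy by partial fractions, (-y**2 - 2*y + 32)/(y**3 + 2*y**2 - 8*y) = 1/(y + 4) + 2/(y - 2) - 4/y: now ∫(-4/y) dy + ∫(2/(y - 2)) dy + ∫(1/(y + 4)) dy.
Step 2. Evaluate the standard form [assuming y > -4]: now log(y + 4) + ∫(-4/y) dy + ∫(2/(y - 2)) dy.
Step 3. Evaluate the standard form [assuming y > 2]: now 2*log(y - 2) + log(y + 4) + ∫(-4/y) dy.
Step 4. Evaluate the standard form [assuming y > 0]: now -4*log(y) + 2*log(y - 2) + log(y + 4).
Answer: -4*log(y) + 2*log(y - 2) + log(y + 4).


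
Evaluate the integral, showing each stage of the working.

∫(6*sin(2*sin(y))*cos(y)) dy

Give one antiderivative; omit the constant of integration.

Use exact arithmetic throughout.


Step 1. Substitute u = sin(y), turning ∫(6*sin(2*sin(y))*cos(y)) dy into ∫(6*sin(2*u)) du: now ∫(6*sin(2*u)) du.
Step 2. Evaluate the standard form: now -3*cos(2*u).
Step 3. Substitute back u = sin(y): now -3*cos(2*sin(y)).
Answer: -3*cos(2*sin(y)).


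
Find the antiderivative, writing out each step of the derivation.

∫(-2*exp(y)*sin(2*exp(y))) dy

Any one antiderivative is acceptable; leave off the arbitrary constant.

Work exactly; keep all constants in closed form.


Step 1. Substitute u = exp(y), turning ∫(-2*exp(y)*sin(2*exp(y))) dy into ∫(-2*sin(2*u)) du: now ∫(-2*sin(2*u)) du.
Step 2. Evaluate the standard form: now cos(2*u).
Step 3. Substitute back u = exp(y): now cos(2*exp(y)).
Answer: cos(2*exp(y)).


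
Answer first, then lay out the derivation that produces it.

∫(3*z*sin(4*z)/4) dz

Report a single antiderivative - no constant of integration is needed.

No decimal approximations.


The answer is -3*z*cos(4*z)/16 + 3*sin(4*z)/64.
Step 1. Integrate ∫(3*z*sin(4*z)/4) dz by parts with u = z, dv = (3*sin(4*z)/4) dz, so v = -3*cos(4*z)/16: now -3*z*cos(4*z)/16 + ∫(3*cos(4*z)/16) dz.
Step 2. Evaluate the standard form: now -3*z*cos(4*z)/16 + 3*sin(4*z)/64.
Answer: -3*z*cos(4*z)/16 + 3*sin(4*z)/64.


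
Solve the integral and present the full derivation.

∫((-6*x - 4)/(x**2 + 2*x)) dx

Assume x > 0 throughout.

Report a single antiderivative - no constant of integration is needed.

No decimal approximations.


Step 1. Decompose ∫((-6*x - 4)/(x**2 + 2*x)) dx by partial fractions, (-6*x - 4)/(x**2 + 2*x) = -4/(x + 2) - 2/x: now ∫(-2/x) dx + ∫(-4/(x + 2)) dx.
Step 2. Evaluate the standard form [assuming x > 0]: now -2*log(x) + ∫(-4/(x + 2)) dx.
Step 3. Evaluate the standard form [assuming x > -2]: now -2*log(x) - 4*log(x + 2).
Answer: -2*log(x) - 4*log(x + 2).


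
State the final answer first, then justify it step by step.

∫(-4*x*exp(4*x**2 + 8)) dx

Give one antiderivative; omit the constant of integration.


The answer is -exp(4*x**2 + 8)/2.
Step 1. Substitute u = x**2 + 2, turning ∫(-4*x*exp(4*x**2 + 8)) dx into ∫(-2*exp(4*u)) du: now ∫(-2*exp(4*u)) du.
Step 2. Evaluate the standard form: now -exp(4*u)/2.
Step 3. Substitute back u = x**2 + 2: now -exp(4*x**2 + 8)/2.
Answer: -exp(4*x**2 + 8)/2.


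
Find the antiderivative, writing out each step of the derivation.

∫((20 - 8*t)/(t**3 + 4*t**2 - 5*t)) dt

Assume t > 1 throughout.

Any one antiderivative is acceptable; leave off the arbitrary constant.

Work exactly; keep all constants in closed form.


Step 1. Decompose ∫((20 - 8*t)/(t**3 + 4*t**2 - 5*t)) dt by partial fractions, (20 - 8*t)/(t**3 + 4*t**2 - 5*t) = 2/(t + 5) + 2/(t - 1) - 4/t: now ∫(-4/t) dt + ∫(2/(t - 1)) dt + ∫(2/(t + 5)) dt.
Step 2. Evaluate the standard form [assuming t > -5]: now 2*log(t + 5) + ∫(-4/t) dt + ∫(2/(t - 1)) dt.
Step 3. Evaluate the standard form [assuming t > 0]: now -4*log(t) + 2*log(t + 5) + ∫(2/(t - 1)) dt.
Step 4. Evaluate the standard form [assuming t > 1]: now -4*log(t) + 2*log(t - 1) + 2*log(t + 5).
Answer: -4*log(t) + 2*log(t - 1) + 2*log(t + 5).


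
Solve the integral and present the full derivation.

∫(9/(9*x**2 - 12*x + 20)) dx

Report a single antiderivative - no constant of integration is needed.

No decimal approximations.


Step 1. Substitute u = 2 - 3*x, turning ∫(9/(9*x**2 - 12*x + 20)) dx into ∫(-3/(u**2 + 16)) du: now ∫(-3/(u**2 + 16)) du.
Step 2. Evaluate the standard form: now -3*atan(u/4)/4.
Step 3. Substitute back u = 2 - 3*x: now 3*atan(3*x/4 - 1/2)/4.
Answer: 3*atan(3*x/4 - 1/2)/4.


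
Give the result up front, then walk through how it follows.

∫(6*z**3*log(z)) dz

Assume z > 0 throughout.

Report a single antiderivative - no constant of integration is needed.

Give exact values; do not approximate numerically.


The answer is 3*z**4*log(z)/2 - 3*z**4/8.
Step 1. Integrate ∫(6*z**3*log(z)) dz by parts with u = log(z), dv = (6*z**3) dz, so v = 3*z**4/2 [assuming z > 0]: now 3*z**4*log(z)/2 + ∫(-3*z**3/2) dz.
Step 2. Evaluate the standard form: now 3*z**4*log(z)/2 - 3*z**4/8.
Answer: 3*z**4*log(z)/2 - 3*z**4/8.


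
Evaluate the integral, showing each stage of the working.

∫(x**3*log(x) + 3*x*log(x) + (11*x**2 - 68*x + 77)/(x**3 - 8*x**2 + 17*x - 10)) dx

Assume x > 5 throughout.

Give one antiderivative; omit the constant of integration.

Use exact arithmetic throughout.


Step 1. Rewrite: now ∫(3*x*log(x)) dx + ∫(x**3*log(x)) dx + ∫((11*x**2 - 68*x + 77)/(x**3 - 8*x**2 + 17*x - 10)) dx.
Step 2. Integrate ∫(x**3*log(x)) dx by parts with u = log(x), dv = (x**3) dx, so v = x**4/4 [assuming x > 0]: now x**4*log(x)/4 + ∫(-x**3/4) dx + ∫(3*x*log(x)) dx + ∫((11*x**2 - 68*x + 77)/(x**3 - 8*x**2 + 17*x - 10)) dx.
Step 3. Evaluate the standard form: now x**4*log(x)/4 - x**4/16 + ∫(3*x*log(x)) dx + ∫((11*x**2 - 68*x + 77)/(x**3 - 8*x**2 + 17*x - 10)) dx.
Step 4. Integrate ∫(3*x*log(x)) dx by parts with u = log(x), dv = (3*x) dx, so v = 3*x**2/2 [assuming x > 0]: now x**4*log(x)/4 - x**4/16 + 3*x**2*log(x)/2 + ∫(-3*x/2) dx + ∫((11*x**2 - 68*x + 77)/(x**3 - 8*x**2 + 17*x - 10)) dx.
Step 5. Evaluate the standard form: now x**4*log(x)/4 - x**4/16 + 3*x**2*log(x)/2 - 3*x**2/4 + ∫((11*x**2 - 68*x + 77)/(x**3 - 8*x**2 + 17*x - 10)) dx.
Step 6. Decompose ∫((11*x**2 - 68*x + 77)/(x**3 - 8*x**2 + 17*x - 10)) dx by partial fractions, (11*x**2 - 68*x + 77)/(x**3 - 8*x**2 + 17*x - 10) = 5/(x - 1) + 5/(x - 2) + 1/(x - 5): now x**4*log(x)/4 - x**4/16 + 3*x**2*log(x)/2 - 3*x**2/4 + ∫(1/(x - 5)) dx + ∫(5/(x - 2)) dx + ∫(5/(x - 1)) dx.
Step 7. Evaluate the standard form [assuming x > 2]: now x**4*log(x)/4 - x**4/16 + 3*x**2*log(x)/2 - 3*x**2/4 + 5*log(x - 2) + ∫(1/(x - 5)) dx + ∫(5/(x - 1)) dx.
Step 8. Evaluate the standard form [assuming x > 5]: now x**4*log(x)/4 - x**4/16 + 3*x**2*log(x)/2 - 3*x**2/4 + log(x - 5) + 5*log(x - 2) + ∫(5/(x - 1)) dx.
Step 9. Evaluate the standard form [assuming x > 1]: now x**4*log(x)/4 - x**4/16 + 3*x**2*log(x)/2 - 3*x**2/4 + log(x - 5) + 5*log(x - 2) + 5*log(x - 1).
Answer: x**4*log(x)/4 - x**4/16 + 3*x**2*log(x)/2 - 3*x**2/4 + log(x - 5) + 5*log(x - 2) + 5*log(x - 1).


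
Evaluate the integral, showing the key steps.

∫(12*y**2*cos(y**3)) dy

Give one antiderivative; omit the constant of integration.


Step 1. Substitute u = y**3, turning ∫(12*y**2*cos(y**3)) dy into ∫(4*cos(u)) du: now ∫(4*cos(u)) du.
Step 2. Evaluate the standard form: now 4*sin(u).
Step 3. Substitute back u = y**3: now 4*sin(y**3).
Answer: 4*sin(y**3).


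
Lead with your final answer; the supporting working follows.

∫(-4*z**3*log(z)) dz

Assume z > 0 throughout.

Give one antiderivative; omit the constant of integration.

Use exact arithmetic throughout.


The answer is -z**4*log(z) + z**4/4.
Step 1. Integrate ∫(-4*z**3*log(z)) dz by parts with u = log(z), dv = (-4*z**3) dz, so v = -z**4 [assuming z > 0]: now -z**4*log(z) + ∫(z**3) dz.
Step 2. Evaluate the standard form: now -z**4*log(z) + z**4/4.
Answer: -z**4*log(z) + z**4/4.


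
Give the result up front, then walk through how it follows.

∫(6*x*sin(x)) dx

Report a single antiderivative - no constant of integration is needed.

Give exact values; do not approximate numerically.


The answer is -6*x*cos(x) + 6*sin(x).
Step 1. Integrate ∫(6*x*sin(x)) dx by parts with u = x, dv = (6*sin(x)) dx, so v = -6*cos(x): now -6*x*cos(x) + ∫(6*cos(x)) dx.
Step 2. Evaluate the standard form: now -6*x*cos(x) + 6*sin(x).
Answer: -6*x*cos(x) + 6*sin(x).


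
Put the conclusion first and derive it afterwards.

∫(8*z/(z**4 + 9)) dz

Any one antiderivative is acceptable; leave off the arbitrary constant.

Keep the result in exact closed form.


The answer is 4*atan(z**2/3)/3.
Step 1. Substitute u = z**2, turning ∫(8*z/(z**4 + 9)) dz into ∫(4/(u**2 + 9)) du: now ∫(4/(u**2 + 9)) du.
Step 2. Evaluate the standard form: now 4*atan(u/3)/3.
Step 3. Substitute back u = z**2: now 4*atan(z**2/3)/3.
Answer: 4*atan(z**2/3)/3.


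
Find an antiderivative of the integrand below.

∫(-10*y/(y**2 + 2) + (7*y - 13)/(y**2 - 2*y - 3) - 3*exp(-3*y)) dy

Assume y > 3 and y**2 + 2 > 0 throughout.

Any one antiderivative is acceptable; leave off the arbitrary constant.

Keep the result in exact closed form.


Answer: 2*log(y - 3) + 5*log(y + 1) - 5*log(y**2 + 2) + exp(-3*y).


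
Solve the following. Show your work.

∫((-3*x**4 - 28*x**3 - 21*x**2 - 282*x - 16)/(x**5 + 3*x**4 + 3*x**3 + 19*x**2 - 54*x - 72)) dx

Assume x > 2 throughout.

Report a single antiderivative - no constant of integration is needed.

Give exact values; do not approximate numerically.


Step 1. Decompose ∫((-3*x**4 - 28*x**3 - 21*x**2 - 282*x - 16)/(x**5 + 3*x**4 + 3*x**3 + 19*x**2 - 54*x - 72)) dx by partial fractions, (-3*x**4 - 28*x**3 - 21*x**2 - 282*x - 16)/(x**5 + 3*x**4 + 3*x**3 + 19*x**2 - 54*x - 72) = 2/(x**2 + 9) + 4/(x + 4) - 3/(x + 1) - 4/(x - 2): now ∫(-4/(x - 2)) dx + ∫(-3/(x + 1)) dx + ∫(4/(x + 4)) dx + ∫(2/(x**2 + 9)) dx.
Step 2. Evaluate the standard form [assuming x > -4]: now 4*log(x + 4) + ∫(-4/(x - 2)) dx + ∫(-3/(x + 1)) dx + ∫(2/(x**2 + 9)) dx.
Step 3. Evaluate the standard form [assuming x > 2]: now -4*log(x - 2) + 4*log(x + 4) + ∫(-3/(x + 1)) dx + ∫(2/(x**2 + 9)) dx.
Step 4. Evaluate the standard form [assuming x > -1]: now -4*log(x - 2) - 3*log(x + 1) + 4*log(x + 4) + ∫(2/(x**2 + 9)) dx.
Step 5. Evaluate the standard form: now -4*log(x - 2) - 3*log(x + 1) + 4*log(x + 4) + 2*atan(x/3)/3.
Answer: -4*log(x - 2) - 3*log(x + 1) + 4*log(x + 4) + 2*atan(x/3)/3.


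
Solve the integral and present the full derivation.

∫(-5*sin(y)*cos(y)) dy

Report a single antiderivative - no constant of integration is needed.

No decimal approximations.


Step 1. Substitute u = sin(y), turning ∫(-5*sin(y)*cos(y)) dy into ∫(-5*u) du: now ∫(-5*u) du.
Step 2. Evaluate the standard form: now -5*u**2/2.
Step 3. Substitute back u = sin(y): now -5*sin(y)**2/2.
Answer: -5*sin(y)**2/2.


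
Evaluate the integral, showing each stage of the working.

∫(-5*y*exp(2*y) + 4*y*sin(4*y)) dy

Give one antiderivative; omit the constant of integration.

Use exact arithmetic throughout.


Step 1. Rewrite: now ∫(-5*y*exp(2*y)) dy + ∫(4*y*sin(4*y)) dy.
Step 2. Integrate ∫(4*y*sin(4*y)) dy by parts with u = y, dv = (4*sin(4*y)) dy, so v = -cos(4*y): now -y*cos(4*y) + ∫(-5*y*exp(2*y)) dy + ∫(cos(4*y)) dy.
Step 3. Evaluate the standard form: now -y*cos(4*y) + sin(4*y)/4 + ∫(-5*y*exp(2*y)) dy.
Step 4. Integrate ∫(-5*y*exp(2*y)) dy by parts with u = y, dv = (-5*exp(2*y)) dy, so v = -5*exp(2*y)/2: now -5*y*exp(2*y)/2 - y*cos(4*y) + sin(4*y)/4 + ∫(5*exp(2*y)/2) dy.
Step 5. Evaluate the standard form: now -5*y*exp(2*y)/2 - y*cos(4*y) + 5*exp(2*y)/4 + sin(4*y)/4.
Answer: -5*y*exp(2*y)/2 - y*cos(4*y) + 5*exp(2*y)/4 + sin(4*y)/4.


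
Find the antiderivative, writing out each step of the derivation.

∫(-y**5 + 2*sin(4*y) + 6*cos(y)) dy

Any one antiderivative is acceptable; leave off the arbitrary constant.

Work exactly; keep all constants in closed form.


Step 1. Rewrite: now ∫(-y**5) dy + ∫(2*sin(4*y)) dy + ∫(6*cos(y)) dy.
Step 2. Evaluate the standard form: now 6*sin(y) + ∫(-y**5) dy + ∫(2*sin(4*y)) dy.
Step 3. Evaluate the standard form: now -y**6/6 + 6*sin(y) + ∫(2*sin(4*y)) dy.
Step 4. Evaluate the standard form: now -y**6/6 + 6*sin(y) - cos(4*y)/2.
Answer: -y**6/6 + 6*sin(y) - cos(4*y)/2.


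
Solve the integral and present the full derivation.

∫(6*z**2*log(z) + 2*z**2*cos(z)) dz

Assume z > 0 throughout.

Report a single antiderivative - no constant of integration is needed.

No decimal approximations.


Step 1. Rewrite: now ∫(6*z**2*log(z)) dz + ∫(2*z**2*cos(z)) dz.
Step 2. Integrate ∫(2*z**2*cos(z)) dz by parts with u = z**2, dv = (2*cos(z)) dz, so v = 2*sin(z): now 2*z**2*sin(z) + ∫(-4*z*sin(z)) dz + ∫(6*z**2*log(z)) dz.
Step 3. Integrate ∫(-4*z*sin(z)) dz by parts with u = z, dv = (-4*sin(z)) dz, so v = 4*cos(z): now 2*z**2*sin(z) + 4*z*cos(z) + ∫(6*z**2*log(z)) dz + ∫(-4*cos(z)) dz.
Step 4. Evaluate the standard form: now 2*z**2*sin(z) + 4*z*cos(z) - 4*sin(z) + ∫(6*z**2*log(z)) dz.
Step 5. Integrate ∫(6*z**2*log(z)) dz by parts with u = log(z), dv = (6*z**2) dz, so v = 2*z**3 [assuming z > 0]: now 2*z**3*log(z) + 2*z**2*sin(z) + 4*z*cos(z) - 4*sin(z) + ∫(-2*z**2) dz.
Step 6. Evaluate the standard form: now 2*z**3*log(z) - 2*z**3/3 + 2*z**2*sin(z) + 4*z*cos(z) - 4*sin(z).
Answer: 2*z**3*log(z) - 2*z**3/3 + 2*z**2*sin(z) + 4*z*cos(z) - 4*sin(z).
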